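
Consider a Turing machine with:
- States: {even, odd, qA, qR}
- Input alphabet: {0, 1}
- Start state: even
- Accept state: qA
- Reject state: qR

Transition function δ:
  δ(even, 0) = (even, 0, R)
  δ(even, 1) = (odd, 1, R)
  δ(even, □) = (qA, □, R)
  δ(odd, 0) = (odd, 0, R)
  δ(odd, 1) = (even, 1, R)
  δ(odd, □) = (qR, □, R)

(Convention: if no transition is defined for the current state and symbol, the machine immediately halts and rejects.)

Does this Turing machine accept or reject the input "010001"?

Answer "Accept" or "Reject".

Execution trace:
Initial: [even]010001
Step 1: δ(even, 0) = (even, 0, R) → 0[even]10001
Step 2: δ(even, 1) = (odd, 1, R) → 01[odd]0001
Step 3: δ(odd, 0) = (odd, 0, R) → 010[odd]001
Step 4: δ(odd, 0) = (odd, 0, R) → 0100[odd]01
Step 5: δ(odd, 0) = (odd, 0, R) → 01000[odd]1
Step 6: δ(odd, 1) = (even, 1, R) → 010001[even]□
Step 7: δ(even, □) = (qA, □, R) → 010001□[qA]□

The machine reaches the accept state qA and halts.

Answer: Accept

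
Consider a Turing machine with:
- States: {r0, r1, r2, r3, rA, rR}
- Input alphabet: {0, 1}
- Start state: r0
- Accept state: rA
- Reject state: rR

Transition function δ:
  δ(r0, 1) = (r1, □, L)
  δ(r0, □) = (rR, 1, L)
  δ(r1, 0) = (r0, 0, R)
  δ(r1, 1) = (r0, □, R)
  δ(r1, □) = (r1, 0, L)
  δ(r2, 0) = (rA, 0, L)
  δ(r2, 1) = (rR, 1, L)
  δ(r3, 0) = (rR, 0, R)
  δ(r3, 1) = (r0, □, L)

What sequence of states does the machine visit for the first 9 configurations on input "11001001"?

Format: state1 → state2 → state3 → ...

Execution trace:
Initial: [r0]11001001
Step 1: δ(r0, 1) = (r1, □, L) → [r1]□□1001001
Step 2: δ(r1, □) = (r1, 0, L) → [r1]□0□1001001
Step 3: δ(r1, □) = (r1, 0, L) → [r1]□00□1001001
Step 4: δ(r1, □) = (r1, 0, L) → [r1]□000□1001001
Step 5: δ(r1, □) = (r1, 0, L) → [r1]□0000□1001001
Step 6: δ(r1, □) = (r1, 0, L) → [r1]□00000□1001001
Step 7: δ(r1, □) = (r1, 0, L) → [r1]□000000□1001001
Step 8: δ(r1, □) = (r1, 0, L) → [r1]□0000000□1001001

State sequence: r0 → r1 → r1 → r1 → r1 → r1 → r1 → r1 → r1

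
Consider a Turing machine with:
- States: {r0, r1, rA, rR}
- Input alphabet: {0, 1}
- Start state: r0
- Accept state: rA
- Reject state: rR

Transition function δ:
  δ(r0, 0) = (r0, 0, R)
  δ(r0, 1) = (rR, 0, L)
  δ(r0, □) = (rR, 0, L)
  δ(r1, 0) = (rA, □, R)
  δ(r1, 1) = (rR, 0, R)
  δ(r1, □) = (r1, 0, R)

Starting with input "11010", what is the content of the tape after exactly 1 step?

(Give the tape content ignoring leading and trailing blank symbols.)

Execution trace:
Initial: [r0]11010
Step 1: δ(r0, 1) = (rR, 0, L) → [rR]□01010

The machine reaches the reject state rR and halts.

After 1 step, the tape (ignoring leading/trailing blanks) is: 01010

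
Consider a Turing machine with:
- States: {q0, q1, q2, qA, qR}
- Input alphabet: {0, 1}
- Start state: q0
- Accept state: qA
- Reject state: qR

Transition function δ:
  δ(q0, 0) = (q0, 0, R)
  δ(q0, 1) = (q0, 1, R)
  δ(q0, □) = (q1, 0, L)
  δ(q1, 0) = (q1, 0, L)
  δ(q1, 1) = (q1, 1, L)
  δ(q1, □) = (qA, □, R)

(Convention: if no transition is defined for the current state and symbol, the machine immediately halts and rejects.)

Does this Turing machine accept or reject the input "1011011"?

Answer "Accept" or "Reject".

Execution trace:
Initial: [q0]1011011
Step 1: δ(q0, 1) = (q0, 1, R) → 1[q0]011011
Step 2: δ(q0, 0) = (q0, 0, R) → 10[q0]11011
Step 3: δ(q0, 1) = (q0, 1, R) → 101[q0]1011
Step 4: δ(q0, 1) = (q0, 1, R) → 1011[q0]011
Step 5: δ(q0, 0) = (q0, 0, R) → 10110[q0]11
Step 6: δ(q0, 1) = (q0, 1, R) → 101101[q0]1
Step 7: δ(q0, 1) = (q0, 1, R) → 1011011[q0]□
Step 8: δ(q0, □) = (q1, 0, L) → 101101[q1]10
Step 9: δ(q1, 1) = (q1, 1, L) → 10110[q1]110
Step 10: δ(q1, 1) = (q1, 1, L) → 1011[q1]0110
Step 11: δ(q1, 0) = (q1, 0, L) → 101[q1]10110
Step 12: δ(q1, 1) = (q1, 1, L) → 10[q1]110110
Step 13: δ(q1, 1) = (q1, 1, L) → 1[q1]0110110
Step 14: δ(q1, 0) = (q1, 0, L) → [q1]10110110
Step 15: δ(q1, 1) = (q1, 1, L) → [q1]□10110110
Step 16: δ(q1, □) = (qA, □, R) → □[qA]10110110

The machine reaches the accept state qA and halts.

Answer: Accept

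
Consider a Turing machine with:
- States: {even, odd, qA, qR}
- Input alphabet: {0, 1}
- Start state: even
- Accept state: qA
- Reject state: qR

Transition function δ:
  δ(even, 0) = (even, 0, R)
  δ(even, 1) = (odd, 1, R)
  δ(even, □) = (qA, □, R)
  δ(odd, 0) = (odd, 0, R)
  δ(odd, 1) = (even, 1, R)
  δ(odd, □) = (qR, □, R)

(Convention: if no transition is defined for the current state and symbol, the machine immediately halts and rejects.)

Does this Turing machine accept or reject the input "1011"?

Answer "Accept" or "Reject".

Execution trace:
Initial: [even]1011
Step 1: δ(even, 1) = (odd, 1, R) → 1[odd]011
Step 2: δ(odd, 0) = (odd, 0, R) → 10[odd]11
Step 3: δ(odd, 1) = (even, 1, R) → 101[even]1
Step 4: δ(even, 1) = (odd, 1, R) → 1011[odd]□
Step 5: δ(odd, □) = (qR, □, R) → 1011□[qR]□

The machine reaches the reject state qR and halts.

Answer: Reject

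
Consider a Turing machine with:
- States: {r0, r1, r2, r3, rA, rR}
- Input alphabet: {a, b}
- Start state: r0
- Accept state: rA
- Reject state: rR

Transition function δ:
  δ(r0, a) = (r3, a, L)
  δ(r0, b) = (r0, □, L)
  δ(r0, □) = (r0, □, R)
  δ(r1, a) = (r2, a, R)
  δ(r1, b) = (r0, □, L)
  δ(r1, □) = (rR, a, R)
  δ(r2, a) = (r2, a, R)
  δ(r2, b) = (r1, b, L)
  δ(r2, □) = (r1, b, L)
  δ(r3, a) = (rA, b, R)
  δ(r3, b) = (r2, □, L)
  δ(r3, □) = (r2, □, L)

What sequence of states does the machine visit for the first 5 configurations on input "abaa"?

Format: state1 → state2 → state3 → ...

Execution trace:
Initial: [r0]abaa
Step 1: δ(r0, a) = (r3, a, L) → [r3]□abaa
Step 2: δ(r3, □) = (r2, □, L) → [r2]□□abaa
Step 3: δ(r2, □) = (r1, b, L) → [r1]□b□abaa
Step 4: δ(r1, □) = (rR, a, R) → a[rR]b□abaa

The machine reaches the reject state rR and halts.

State sequence: r0 → r3 → r2 → r1 → rR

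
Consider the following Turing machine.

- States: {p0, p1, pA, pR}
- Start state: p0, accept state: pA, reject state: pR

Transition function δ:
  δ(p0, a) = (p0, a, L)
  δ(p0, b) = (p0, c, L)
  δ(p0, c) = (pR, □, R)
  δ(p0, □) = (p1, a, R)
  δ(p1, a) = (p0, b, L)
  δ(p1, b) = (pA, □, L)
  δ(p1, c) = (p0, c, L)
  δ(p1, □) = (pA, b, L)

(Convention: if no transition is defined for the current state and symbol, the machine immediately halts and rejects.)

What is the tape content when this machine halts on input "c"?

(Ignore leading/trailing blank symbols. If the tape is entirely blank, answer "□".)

Execution trace:
Initial: [p0]c
Step 1: δ(p0, c) = (pR, □, R) → □[pR]□

The machine reaches the reject state pR and halts.

Final tape (ignoring leading/trailing blanks): □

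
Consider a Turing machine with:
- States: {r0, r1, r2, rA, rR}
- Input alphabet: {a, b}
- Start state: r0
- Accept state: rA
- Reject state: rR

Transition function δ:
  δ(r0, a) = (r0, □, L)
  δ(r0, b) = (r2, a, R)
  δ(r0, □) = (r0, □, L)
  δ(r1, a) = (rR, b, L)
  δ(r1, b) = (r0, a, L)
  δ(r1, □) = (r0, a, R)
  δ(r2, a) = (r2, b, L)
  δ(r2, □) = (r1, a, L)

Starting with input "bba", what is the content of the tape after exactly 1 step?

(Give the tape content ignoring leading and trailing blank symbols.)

Execution trace:
Initial: [r0]bba
Step 1: δ(r0, b) = (r2, a, R) → a[r2]ba

No transition is defined for δ(r2, b). By convention the machine halts and rejects.

After 1 step, the tape (ignoring leading/trailing blanks) is: aba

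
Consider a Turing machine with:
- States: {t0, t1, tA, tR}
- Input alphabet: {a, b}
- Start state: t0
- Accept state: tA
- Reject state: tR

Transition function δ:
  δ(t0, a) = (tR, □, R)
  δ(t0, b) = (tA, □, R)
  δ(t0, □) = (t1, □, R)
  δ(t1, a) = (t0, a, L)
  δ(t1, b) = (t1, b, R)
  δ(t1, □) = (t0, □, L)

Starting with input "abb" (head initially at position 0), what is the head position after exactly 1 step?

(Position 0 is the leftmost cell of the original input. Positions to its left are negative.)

Execution trace (head position shown):
Step 0: [t0]abb  (head at position 0)
Step 1: move right → □[tR]bb  (head at position 1)

After 1 step, the head is at position 1.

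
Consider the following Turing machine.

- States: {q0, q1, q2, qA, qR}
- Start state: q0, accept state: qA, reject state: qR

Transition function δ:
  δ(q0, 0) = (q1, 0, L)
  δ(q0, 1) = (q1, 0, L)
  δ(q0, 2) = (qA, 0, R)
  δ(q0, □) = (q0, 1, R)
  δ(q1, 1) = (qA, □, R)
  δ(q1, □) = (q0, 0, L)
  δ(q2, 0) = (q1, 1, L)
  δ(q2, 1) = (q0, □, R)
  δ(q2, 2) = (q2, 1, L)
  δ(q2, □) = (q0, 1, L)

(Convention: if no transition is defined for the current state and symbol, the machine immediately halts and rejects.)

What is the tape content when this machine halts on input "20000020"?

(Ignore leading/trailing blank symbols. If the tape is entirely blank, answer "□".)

Execution trace:
Initial: [q0]20000020
Step 1: δ(q0, 2) = (qA, 0, R) → 0[qA]0000020

The machine reaches the accept state qA and halts.

Final tape (ignoring leading/trailing blanks): 00000020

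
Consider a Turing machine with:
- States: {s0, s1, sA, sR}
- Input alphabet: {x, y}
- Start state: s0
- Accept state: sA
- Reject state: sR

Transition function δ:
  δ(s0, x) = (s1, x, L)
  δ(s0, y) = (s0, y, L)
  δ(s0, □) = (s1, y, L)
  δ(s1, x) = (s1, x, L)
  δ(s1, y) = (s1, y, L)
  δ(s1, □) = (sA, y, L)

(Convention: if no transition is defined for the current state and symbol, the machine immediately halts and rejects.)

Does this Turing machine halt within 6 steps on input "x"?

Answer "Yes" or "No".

Execution trace:
Initial: [s0]x
Step 1: δ(s0, x) = (s1, x, L) → [s1]□x
Step 2: δ(s1, □) = (sA, y, L) → [sA]□yx

The machine reaches the accept state sA and halts.
The machine halted after 2 steps (within the 6-step bound).

Answer: Yes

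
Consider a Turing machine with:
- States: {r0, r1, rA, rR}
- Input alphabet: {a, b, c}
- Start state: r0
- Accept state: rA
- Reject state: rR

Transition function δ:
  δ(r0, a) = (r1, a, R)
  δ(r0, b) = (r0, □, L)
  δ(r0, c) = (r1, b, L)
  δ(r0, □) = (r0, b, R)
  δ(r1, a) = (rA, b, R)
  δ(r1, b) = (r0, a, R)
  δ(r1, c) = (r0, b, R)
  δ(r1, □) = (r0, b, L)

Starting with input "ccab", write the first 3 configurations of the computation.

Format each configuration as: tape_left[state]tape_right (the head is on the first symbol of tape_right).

Transitions applied:
Step 1: δ(r0, c) = (r1, b, L)
Step 2: δ(r1, □) = (r0, b, L)

The first 3 configurations are:
[r0]ccab ⊢ [r1]□bcab ⊢ [r0]□bbcab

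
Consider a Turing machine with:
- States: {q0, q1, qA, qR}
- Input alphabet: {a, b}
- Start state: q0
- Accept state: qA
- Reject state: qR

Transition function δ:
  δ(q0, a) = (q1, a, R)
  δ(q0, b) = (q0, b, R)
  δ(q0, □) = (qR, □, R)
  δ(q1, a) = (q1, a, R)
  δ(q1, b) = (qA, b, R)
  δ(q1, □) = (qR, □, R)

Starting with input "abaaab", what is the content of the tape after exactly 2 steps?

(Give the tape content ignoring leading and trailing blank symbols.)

Execution trace:
Initial: [q0]abaaab
Step 1: δ(q0, a) = (q1, a, R) → a[q1]baaab
Step 2: δ(q1, b) = (qA, b, R) → ab[qA]aaab

The machine reaches the accept state qA and halts.

After 2 steps, the tape (ignoring leading/trailing blanks) is: abaaab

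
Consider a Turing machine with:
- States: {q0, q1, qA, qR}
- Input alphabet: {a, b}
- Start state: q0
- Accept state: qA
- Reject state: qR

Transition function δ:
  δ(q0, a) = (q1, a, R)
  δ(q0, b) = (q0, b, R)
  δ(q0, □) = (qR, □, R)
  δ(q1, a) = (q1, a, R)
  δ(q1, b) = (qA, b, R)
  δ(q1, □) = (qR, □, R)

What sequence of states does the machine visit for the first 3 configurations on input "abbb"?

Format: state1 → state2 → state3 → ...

Execution trace:
Initial: [q0]abbb
Step 1: δ(q0, a) = (q1, a, R) → a[q1]bbb
Step 2: δ(q1, b) = (qA, b, R) → ab[qA]bb

The machine reaches the accept state qA and halts.

State sequence: q0 → q1 → qA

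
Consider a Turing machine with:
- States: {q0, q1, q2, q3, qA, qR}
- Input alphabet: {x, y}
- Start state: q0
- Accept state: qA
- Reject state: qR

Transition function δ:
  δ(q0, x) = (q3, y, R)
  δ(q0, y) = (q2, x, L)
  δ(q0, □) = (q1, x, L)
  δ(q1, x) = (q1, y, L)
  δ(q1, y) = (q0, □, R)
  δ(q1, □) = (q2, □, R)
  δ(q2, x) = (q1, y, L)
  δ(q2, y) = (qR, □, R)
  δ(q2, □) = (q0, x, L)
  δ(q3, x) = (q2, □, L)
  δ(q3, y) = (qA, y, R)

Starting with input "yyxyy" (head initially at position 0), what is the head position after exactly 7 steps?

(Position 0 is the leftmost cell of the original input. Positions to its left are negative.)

Execution trace (head position shown):
Step 0: [q0]yyxyy  (head at position 0)
Step 1: move left → [q2]□xyxyy  (head at position -1)
Step 2: move left → [q0]□xxyxyy  (head at position -2)
Step 3: move left → [q1]□xxxyxyy  (head at position -3)
Step 4: move right → □[q2]xxxyxyy  (head at position -2)
Step 5: move left → [q1]□yxxyxyy  (head at position -3)
Step 6: move right → □[q2]yxxyxyy  (head at position -2)
Step 7: move right → □□[qR]xxyxyy  (head at position -1)

After 7 steps, the head is at position -1.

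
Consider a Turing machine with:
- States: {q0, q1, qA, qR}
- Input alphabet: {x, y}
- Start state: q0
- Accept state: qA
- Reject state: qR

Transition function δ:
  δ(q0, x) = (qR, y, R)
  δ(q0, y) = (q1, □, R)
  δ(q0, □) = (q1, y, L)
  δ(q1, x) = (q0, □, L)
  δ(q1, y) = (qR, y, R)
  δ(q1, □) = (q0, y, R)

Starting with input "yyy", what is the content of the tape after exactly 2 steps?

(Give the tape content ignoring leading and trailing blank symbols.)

Execution trace:
Initial: [q0]yyy
Step 1: δ(q0, y) = (q1, □, R) → □[q1]yy
Step 2: δ(q1, y) = (qR, y, R) → □y[qR]y

The machine reaches the reject state qR and halts.

After 2 steps, the tape (ignoring leading/trailing blanks) is: yy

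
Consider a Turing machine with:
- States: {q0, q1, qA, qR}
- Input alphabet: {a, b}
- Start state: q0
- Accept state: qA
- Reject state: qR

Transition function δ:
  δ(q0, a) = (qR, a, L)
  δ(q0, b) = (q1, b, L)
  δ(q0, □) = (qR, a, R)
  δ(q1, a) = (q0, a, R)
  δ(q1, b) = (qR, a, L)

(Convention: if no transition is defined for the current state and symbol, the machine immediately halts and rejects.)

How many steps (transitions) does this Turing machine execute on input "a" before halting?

Execution trace:
Initial: [q0]a
Step 1: δ(q0, a) = (qR, a, L) → [qR]□a

The machine reaches the reject state qR and halts.

The machine executed 1 step before halting.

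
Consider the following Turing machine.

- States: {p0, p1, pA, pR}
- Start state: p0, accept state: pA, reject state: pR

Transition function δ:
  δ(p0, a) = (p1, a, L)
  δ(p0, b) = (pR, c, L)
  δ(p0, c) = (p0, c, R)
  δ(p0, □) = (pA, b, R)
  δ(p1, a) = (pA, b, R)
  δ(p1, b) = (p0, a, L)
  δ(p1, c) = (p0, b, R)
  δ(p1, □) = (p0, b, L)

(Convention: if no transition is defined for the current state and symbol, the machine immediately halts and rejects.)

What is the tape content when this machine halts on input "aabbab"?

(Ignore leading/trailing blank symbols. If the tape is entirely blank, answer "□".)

Execution trace:
Initial: [p0]aabbab
Step 1: δ(p0, a) = (p1, a, L) → [p1]□aabbab
Step 2: δ(p1, □) = (p0, b, L) → [p0]□baabbab
Step 3: δ(p0, □) = (pA, b, R) → b[pA]baabbab

The machine reaches the accept state pA and halts.

Final tape (ignoring leading/trailing blanks): bbaabbab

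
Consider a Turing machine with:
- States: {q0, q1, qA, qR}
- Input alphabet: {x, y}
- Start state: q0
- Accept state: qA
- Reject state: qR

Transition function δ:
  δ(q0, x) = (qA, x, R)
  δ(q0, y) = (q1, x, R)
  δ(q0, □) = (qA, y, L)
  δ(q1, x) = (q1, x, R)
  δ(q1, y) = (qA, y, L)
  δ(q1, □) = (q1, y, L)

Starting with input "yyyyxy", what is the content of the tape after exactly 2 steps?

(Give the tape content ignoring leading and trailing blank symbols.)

Execution trace:
Initial: [q0]yyyyxy
Step 1: δ(q0, y) = (q1, x, R) → x[q1]yyyxy
Step 2: δ(q1, y) = (qA, y, L) → [qA]xyyyxy

The machine reaches the accept state qA and halts.

After 2 steps, the tape (ignoring leading/trailing blanks) is: xyyyxy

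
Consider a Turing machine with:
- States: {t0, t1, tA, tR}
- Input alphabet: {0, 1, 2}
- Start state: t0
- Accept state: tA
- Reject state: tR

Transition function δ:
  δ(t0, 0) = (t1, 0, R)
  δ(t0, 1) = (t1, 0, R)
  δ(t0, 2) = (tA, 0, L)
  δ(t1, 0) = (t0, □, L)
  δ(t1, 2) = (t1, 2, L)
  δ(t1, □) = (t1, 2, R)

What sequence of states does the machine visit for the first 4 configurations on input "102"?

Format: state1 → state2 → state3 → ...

Execution trace:
Initial: [t0]102
Step 1: δ(t0, 1) = (t1, 0, R) → 0[t1]02
Step 2: δ(t1, 0) = (t0, □, L) → [t0]0□2
Step 3: δ(t0, 0) = (t1, 0, R) → 0[t1]□2

State sequence: t0 → t1 → t0 → t1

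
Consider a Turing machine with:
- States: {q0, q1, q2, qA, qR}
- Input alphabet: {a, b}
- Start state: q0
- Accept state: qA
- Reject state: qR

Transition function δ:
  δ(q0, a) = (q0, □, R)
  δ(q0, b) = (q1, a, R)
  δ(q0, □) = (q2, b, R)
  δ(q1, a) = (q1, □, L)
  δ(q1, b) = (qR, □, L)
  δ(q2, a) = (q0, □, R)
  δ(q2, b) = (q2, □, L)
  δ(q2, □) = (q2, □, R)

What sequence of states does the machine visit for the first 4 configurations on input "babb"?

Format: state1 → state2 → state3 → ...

Execution trace:
Initial: [q0]babb
Step 1: δ(q0, b) = (q1, a, R) → a[q1]abb
Step 2: δ(q1, a) = (q1, □, L) → [q1]a□bb
Step 3: δ(q1, a) = (q1, □, L) → [q1]□□□bb

No transition is defined for δ(q1, □). By convention the machine halts and rejects.

State sequence: q0 → q1 → q1 → q1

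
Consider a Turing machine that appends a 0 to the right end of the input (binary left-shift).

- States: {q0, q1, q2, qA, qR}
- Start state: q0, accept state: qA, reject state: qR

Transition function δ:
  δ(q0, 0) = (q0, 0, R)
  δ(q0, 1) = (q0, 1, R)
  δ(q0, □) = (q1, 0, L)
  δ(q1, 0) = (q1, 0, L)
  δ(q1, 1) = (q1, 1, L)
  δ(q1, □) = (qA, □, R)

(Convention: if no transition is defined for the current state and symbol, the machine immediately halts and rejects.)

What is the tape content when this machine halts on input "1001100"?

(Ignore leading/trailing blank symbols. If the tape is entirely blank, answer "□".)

Execution trace:
Initial: [q0]1001100
Step 1: δ(q0, 1) = (q0, 1, R) → 1[q0]001100
Step 2: δ(q0, 0) = (q0, 0, R) → 10[q0]01100
Step 3: δ(q0, 0) = (q0, 0, R) → 100[q0]1100
Step 4: δ(q0, 1) = (q0, 1, R) → 1001[q0]100
Step 5: δ(q0, 1) = (q0, 1, R) → 10011[q0]00
Step 6: δ(q0, 0) = (q0, 0, R) → 100110[q0]0
Step 7: δ(q0, 0) = (q0, 0, R) → 1001100[q0]□
Step 8: δ(q0, □) = (q1, 0, L) → 100110[q1]00
Step 9: δ(q1, 0) = (q1, 0, L) → 10011[q1]000
Step 10: δ(q1, 0) = (q1, 0, L) → 1001[q1]1000
Step 11: δ(q1, 1) = (q1, 1, L) → 100[q1]11000
Step 12: δ(q1, 1) = (q1, 1, L) → 10[q1]011000
Step 13: δ(q1, 0) = (q1, 0, L) → 1[q1]0011000
Step 14: δ(q1, 0) = (q1, 0, L) → [q1]10011000
Step 15: δ(q1, 1) = (q1, 1, L) → [q1]□10011000
Step 16: δ(q1, □) = (qA, □, R) → □[qA]10011000

The machine reaches the accept state qA and halts.

Final tape (ignoring leading/trailing blanks): 10011000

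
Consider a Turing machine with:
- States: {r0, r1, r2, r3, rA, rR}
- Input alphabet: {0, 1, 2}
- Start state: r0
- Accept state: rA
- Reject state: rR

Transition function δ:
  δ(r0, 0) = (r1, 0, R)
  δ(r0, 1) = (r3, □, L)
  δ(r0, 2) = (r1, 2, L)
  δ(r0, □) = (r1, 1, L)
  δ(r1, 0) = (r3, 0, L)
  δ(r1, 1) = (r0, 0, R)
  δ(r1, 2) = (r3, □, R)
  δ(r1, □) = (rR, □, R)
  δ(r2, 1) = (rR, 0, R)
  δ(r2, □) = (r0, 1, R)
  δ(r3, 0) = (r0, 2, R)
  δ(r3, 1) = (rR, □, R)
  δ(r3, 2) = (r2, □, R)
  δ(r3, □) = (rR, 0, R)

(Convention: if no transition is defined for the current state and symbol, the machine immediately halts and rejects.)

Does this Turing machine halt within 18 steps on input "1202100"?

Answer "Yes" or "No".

Execution trace:
Initial: [r0]1202100
Step 1: δ(r0, 1) = (r3, □, L) → [r3]□□202100
Step 2: δ(r3, □) = (rR, 0, R) → 0[rR]□202100

The machine reaches the reject state rR and halts.
The machine halted after 2 steps (within the 18-step bound).

Answer: Yes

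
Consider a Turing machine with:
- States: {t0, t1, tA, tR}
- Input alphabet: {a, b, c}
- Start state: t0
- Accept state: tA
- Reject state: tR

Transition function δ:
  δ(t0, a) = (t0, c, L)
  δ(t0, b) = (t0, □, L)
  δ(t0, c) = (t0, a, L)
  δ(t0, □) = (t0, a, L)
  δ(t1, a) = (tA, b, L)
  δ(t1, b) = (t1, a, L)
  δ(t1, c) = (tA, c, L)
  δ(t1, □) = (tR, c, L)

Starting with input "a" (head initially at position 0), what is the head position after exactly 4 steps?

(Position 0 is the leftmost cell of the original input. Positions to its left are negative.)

Execution trace (head position shown):
Step 0: [t0]a  (head at position 0)
Step 1: move left → [t0]□c  (head at position -1)
Step 2: move left → [t0]□ac  (head at position -2)
Step 3: move left → [t0]□aac  (head at position -3)
Step 4: move left → [t0]□aaac  (head at position -4)

After 4 steps, the head is at position -4.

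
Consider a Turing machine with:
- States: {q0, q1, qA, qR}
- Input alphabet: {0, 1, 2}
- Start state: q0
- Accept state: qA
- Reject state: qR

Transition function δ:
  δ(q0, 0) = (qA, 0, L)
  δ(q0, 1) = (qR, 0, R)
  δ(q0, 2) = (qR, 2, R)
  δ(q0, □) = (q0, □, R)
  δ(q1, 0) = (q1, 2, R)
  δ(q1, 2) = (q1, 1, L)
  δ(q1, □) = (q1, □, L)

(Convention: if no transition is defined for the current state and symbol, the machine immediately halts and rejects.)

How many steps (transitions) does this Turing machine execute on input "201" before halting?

Execution trace:
Initial: [q0]201
Step 1: δ(q0, 2) = (qR, 2, R) → 2[qR]01

The machine reaches the reject state qR and halts.

The machine executed 1 step before halting.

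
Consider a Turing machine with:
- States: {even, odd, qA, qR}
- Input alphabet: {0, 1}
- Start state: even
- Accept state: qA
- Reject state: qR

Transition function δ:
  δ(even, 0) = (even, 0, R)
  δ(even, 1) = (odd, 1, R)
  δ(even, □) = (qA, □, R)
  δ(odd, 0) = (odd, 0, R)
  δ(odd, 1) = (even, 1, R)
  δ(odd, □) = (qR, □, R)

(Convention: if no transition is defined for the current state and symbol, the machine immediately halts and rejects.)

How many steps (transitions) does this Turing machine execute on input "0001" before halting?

Execution trace:
Initial: [even]0001
Step 1: δ(even, 0) = (even, 0, R) → 0[even]001
Step 2: δ(even, 0) = (even, 0, R) → 00[even]01
Step 3: δ(even, 0) = (even, 0, R) → 000[even]1
Step 4: δ(even, 1) = (odd, 1, R) → 0001[odd]□
Step 5: δ(odd, □) = (qR, □, R) → 0001□[qR]□

The machine reaches the reject state qR and halts.

The machine executed 5 steps before halting.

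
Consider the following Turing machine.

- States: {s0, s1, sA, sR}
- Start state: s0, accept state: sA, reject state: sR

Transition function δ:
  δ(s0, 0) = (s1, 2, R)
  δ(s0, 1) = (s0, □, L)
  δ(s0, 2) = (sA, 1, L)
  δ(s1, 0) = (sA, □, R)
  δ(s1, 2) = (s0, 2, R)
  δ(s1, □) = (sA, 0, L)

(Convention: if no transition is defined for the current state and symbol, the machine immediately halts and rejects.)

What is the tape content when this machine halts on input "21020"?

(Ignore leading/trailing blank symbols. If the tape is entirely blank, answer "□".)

Execution trace:
Initial: [s0]21020
Step 1: δ(s0, 2) = (sA, 1, L) → [sA]□11020

The machine reaches the accept state sA and halts.

Final tape (ignoring leading/trailing blanks): 11020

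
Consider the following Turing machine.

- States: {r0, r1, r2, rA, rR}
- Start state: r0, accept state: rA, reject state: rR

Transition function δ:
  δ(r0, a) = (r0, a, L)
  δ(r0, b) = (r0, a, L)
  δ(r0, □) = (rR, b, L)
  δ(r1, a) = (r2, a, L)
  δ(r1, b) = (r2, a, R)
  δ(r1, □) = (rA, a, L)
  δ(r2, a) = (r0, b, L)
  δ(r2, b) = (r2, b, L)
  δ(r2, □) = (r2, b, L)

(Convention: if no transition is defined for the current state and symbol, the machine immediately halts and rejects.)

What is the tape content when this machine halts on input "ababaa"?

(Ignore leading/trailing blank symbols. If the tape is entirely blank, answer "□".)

Execution trace:
Initial: [r0]ababaa
Step 1: δ(r0, a) = (r0, a, L) → [r0]□ababaa
Step 2: δ(r0, □) = (rR, b, L) → [rR]□bababaa

The machine reaches the reject state rR and halts.

Final tape (ignoring leading/trailing blanks): bababaa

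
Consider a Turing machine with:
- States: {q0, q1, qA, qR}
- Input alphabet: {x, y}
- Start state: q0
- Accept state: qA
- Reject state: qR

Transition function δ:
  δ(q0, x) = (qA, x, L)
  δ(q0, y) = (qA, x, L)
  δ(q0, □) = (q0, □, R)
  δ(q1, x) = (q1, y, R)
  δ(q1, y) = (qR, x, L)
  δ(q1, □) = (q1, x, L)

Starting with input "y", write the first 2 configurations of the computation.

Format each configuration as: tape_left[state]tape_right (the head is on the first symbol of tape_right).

Transitions applied:
Step 1: δ(q0, y) = (qA, x, L)

The first 2 configurations are:
[q0]y ⊢ [qA]□x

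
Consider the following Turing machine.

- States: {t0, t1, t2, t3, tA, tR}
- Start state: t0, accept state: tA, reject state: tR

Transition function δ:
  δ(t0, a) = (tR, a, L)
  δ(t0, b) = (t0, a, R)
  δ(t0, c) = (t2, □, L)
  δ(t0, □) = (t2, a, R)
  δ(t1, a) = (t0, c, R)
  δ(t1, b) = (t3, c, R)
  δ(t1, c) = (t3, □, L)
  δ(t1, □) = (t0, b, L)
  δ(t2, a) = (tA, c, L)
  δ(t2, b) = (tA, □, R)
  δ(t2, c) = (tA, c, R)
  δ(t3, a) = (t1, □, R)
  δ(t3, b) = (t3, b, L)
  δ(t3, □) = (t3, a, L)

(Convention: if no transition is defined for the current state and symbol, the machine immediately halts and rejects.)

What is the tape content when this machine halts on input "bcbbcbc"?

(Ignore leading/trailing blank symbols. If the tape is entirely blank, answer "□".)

Execution trace:
Initial: [t0]bcbbcbc
Step 1: δ(t0, b) = (t0, a, R) → a[t0]cbbcbc
Step 2: δ(t0, c) = (t2, □, L) → [t2]a□bbcbc
Step 3: δ(t2, a) = (tA, c, L) → [tA]□c□bbcbc

The machine reaches the accept state tA and halts.

Final tape (ignoring leading/trailing blanks): c□bbcbc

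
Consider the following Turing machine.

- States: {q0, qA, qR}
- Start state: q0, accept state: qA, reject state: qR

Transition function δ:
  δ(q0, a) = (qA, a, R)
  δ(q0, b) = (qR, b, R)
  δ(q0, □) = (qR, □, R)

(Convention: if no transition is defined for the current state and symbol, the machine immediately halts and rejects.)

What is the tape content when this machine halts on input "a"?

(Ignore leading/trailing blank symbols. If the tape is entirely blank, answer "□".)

Execution trace:
Initial: [q0]a
Step 1: δ(q0, a) = (qA, a, R) → a[qA]□

The machine reaches the accept state qA and halts.

Final tape (ignoring leading/trailing blanks): a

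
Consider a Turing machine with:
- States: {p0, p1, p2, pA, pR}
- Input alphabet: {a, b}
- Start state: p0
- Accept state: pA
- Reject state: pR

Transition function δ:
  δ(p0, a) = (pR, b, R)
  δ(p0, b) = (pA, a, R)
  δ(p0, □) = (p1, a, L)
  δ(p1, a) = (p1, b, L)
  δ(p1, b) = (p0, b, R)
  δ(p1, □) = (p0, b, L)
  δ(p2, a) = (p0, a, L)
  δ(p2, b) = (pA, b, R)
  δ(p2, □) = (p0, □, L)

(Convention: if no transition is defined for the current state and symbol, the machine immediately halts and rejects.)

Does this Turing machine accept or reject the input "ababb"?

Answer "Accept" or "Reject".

Execution trace:
Initial: [p0]ababb
Step 1: δ(p0, a) = (pR, b, R) → b[pR]babb

The machine reaches the reject state pR and halts.

Answer: Reject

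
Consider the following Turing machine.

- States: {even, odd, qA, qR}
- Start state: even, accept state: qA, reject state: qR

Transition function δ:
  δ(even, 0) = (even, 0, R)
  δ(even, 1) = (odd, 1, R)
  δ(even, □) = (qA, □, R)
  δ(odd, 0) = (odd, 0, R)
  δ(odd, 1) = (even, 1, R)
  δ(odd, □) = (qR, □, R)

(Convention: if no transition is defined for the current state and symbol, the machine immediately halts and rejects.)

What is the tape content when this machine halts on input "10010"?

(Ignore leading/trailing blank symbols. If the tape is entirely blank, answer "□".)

Execution trace:
Initial: [even]10010
Step 1: δ(even, 1) = (odd, 1, R) → 1[odd]0010
Step 2: δ(odd, 0) = (odd, 0, R) → 10[odd]010
Step 3: δ(odd, 0) = (odd, 0, R) → 100[odd]10
Step 4: δ(odd, 1) = (even, 1, R) → 1001[even]0
Step 5: δ(even, 0) = (even, 0, R) → 10010[even]□
Step 6: δ(even, □) = (qA, □, R) → 10010□[qA]□

The machine reaches the accept state qA and halts.

Final tape (ignoring leading/trailing blanks): 10010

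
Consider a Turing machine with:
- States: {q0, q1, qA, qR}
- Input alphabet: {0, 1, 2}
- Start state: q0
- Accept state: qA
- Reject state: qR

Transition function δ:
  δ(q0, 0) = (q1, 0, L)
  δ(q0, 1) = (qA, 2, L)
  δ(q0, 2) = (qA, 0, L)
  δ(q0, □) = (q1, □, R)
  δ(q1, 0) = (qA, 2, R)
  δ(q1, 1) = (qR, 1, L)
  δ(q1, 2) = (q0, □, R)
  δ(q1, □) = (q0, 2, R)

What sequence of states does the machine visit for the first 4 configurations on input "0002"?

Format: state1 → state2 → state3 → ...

Execution trace:
Initial: [q0]0002
Step 1: δ(q0, 0) = (q1, 0, L) → [q1]□0002
Step 2: δ(q1, □) = (q0, 2, R) → 2[q0]0002
Step 3: δ(q0, 0) = (q1, 0, L) → [q1]20002

State sequence: q0 → q1 → q0 → q1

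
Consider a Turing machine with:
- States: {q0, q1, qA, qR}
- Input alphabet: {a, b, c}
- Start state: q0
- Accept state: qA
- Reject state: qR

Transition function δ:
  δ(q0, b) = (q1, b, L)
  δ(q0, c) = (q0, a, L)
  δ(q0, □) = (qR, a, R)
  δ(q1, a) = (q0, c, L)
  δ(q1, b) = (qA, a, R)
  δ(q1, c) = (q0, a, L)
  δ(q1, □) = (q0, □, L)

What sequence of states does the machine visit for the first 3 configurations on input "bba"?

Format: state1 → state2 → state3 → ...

Execution trace:
Initial: [q0]bba
Step 1: δ(q0, b) = (q1, b, L) → [q1]□bba
Step 2: δ(q1, □) = (q0, □, L) → [q0]□□bba

State sequence: q0 → q1 → q0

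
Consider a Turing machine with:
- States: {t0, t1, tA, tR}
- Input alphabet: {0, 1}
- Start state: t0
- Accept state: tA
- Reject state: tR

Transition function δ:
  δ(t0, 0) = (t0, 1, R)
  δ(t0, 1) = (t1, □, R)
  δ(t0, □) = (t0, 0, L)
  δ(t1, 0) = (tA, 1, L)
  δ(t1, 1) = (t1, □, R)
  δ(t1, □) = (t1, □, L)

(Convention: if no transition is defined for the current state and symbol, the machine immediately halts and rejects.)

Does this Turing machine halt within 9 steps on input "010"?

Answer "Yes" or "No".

Execution trace:
Initial: [t0]010
Step 1: δ(t0, 0) = (t0, 1, R) → 1[t0]10
Step 2: δ(t0, 1) = (t1, □, R) → 1□[t1]0
Step 3: δ(t1, 0) = (tA, 1, L) → 1[tA]□1

The machine reaches the accept state tA and halts.
The machine halted after 3 steps (within the 9-step bound).

Answer: Yes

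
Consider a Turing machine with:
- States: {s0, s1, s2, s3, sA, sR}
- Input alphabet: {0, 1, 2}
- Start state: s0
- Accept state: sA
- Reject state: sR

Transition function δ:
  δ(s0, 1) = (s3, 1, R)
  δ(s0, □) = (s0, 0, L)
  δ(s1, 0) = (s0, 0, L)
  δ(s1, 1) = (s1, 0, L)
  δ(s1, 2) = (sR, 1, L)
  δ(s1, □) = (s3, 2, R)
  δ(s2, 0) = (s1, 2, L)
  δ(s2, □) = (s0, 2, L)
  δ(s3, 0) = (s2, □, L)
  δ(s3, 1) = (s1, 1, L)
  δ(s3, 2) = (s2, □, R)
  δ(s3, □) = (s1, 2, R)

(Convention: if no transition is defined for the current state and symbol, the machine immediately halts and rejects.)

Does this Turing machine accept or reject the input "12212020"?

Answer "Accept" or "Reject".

Execution trace:
Initial: [s0]12212020
Step 1: δ(s0, 1) = (s3, 1, R) → 1[s3]2212020
Step 2: δ(s3, 2) = (s2, □, R) → 1□[s2]212020

No transition is defined for δ(s2, 2). By convention the machine halts and rejects.

Answer: Reject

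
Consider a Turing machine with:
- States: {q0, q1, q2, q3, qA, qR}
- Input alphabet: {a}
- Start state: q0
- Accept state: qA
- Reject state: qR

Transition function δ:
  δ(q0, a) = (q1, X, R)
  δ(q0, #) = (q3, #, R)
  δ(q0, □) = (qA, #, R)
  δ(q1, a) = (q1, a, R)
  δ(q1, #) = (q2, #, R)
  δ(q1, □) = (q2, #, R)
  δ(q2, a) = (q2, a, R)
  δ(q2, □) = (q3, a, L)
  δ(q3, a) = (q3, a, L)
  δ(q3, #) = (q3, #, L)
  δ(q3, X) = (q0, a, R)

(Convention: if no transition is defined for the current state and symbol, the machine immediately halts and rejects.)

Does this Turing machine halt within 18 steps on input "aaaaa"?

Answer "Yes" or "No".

Execution trace:
Initial: [q0]aaaaa
Step 1: δ(q0, a) = (q1, X, R) → X[q1]aaaa
Step 2: δ(q1, a) = (q1, a, R) → Xa[q1]aaa
Step 3: δ(q1, a) = (q1, a, R) → Xaa[q1]aa
Step 4: δ(q1, a) = (q1, a, R) → Xaaa[q1]a
Step 5: δ(q1, a) = (q1, a, R) → Xaaaa[q1]□
Step 6: δ(q1, □) = (q2, #, R) → Xaaaa#[q2]□
Step 7: δ(q2, □) = (q3, a, L) → Xaaaa[q3]#a
Step 8: δ(q3, #) = (q3, #, L) → Xaaa[q3]a#a
Step 9: δ(q3, a) = (q3, a, L) → Xaa[q3]aa#a
Step 10: δ(q3, a) = (q3, a, L) → Xa[q3]aaa#a
Step 11: δ(q3, a) = (q3, a, L) → X[q3]aaaa#a
Step 12: δ(q3, a) = (q3, a, L) → [q3]Xaaaa#a
Step 13: δ(q3, X) = (q0, a, R) → a[q0]aaaa#a
Step 14: δ(q0, a) = (q1, X, R) → aX[q1]aaa#a
Step 15: δ(q1, a) = (q1, a, R) → aXa[q1]aa#a
Step 16: δ(q1, a) = (q1, a, R) → aXaa[q1]a#a
Step 17: δ(q1, a) = (q1, a, R) → aXaaa[q1]#a
Step 18: δ(q1, #) = (q2, #, R) → aXaaa#[q2]a

The machine has not reached a halting state after 18 steps.
The machine did not halt within the 18-step bound.

Answer: No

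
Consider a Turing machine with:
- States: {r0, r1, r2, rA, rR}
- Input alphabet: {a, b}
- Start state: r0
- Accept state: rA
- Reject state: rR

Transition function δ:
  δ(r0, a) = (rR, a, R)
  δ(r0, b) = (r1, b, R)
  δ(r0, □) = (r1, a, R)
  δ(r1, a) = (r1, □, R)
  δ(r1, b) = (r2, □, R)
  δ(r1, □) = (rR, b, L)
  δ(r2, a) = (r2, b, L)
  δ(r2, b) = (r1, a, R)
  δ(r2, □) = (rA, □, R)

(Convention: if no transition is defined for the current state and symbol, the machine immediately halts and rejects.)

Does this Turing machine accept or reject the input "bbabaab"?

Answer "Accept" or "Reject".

Execution trace:
Initial: [r0]bbabaab
Step 1: δ(r0, b) = (r1, b, R) → b[r1]babaab
Step 2: δ(r1, b) = (r2, □, R) → b□[r2]abaab
Step 3: δ(r2, a) = (r2, b, L) → b[r2]□bbaab
Step 4: δ(r2, □) = (rA, □, R) → b□[rA]bbaab

The machine reaches the accept state rA and halts.

Answer: Accept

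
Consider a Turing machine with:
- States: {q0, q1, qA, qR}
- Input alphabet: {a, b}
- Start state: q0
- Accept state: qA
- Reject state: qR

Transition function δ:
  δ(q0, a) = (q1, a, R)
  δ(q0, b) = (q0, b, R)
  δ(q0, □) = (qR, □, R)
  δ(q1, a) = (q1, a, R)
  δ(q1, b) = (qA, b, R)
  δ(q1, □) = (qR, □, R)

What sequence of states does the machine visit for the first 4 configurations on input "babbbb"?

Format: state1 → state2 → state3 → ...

Execution trace:
Initial: [q0]babbbb
Step 1: δ(q0, b) = (q0, b, R) → b[q0]abbbb
Step 2: δ(q0, a) = (q1, a, R) → ba[q1]bbbb
Step 3: δ(q1, b) = (qA, b, R) → bab[qA]bbb

The machine reaches the accept state qA and halts.

State sequence: q0 → q0 → q1 → qA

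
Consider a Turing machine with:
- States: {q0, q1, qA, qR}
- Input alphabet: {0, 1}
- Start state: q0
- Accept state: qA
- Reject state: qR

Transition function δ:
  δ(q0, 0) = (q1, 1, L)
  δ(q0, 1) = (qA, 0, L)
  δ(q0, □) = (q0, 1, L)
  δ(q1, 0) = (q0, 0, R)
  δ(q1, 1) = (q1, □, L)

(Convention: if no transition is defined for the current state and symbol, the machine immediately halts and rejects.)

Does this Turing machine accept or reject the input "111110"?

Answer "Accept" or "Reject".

Execution trace:
Initial: [q0]111110
Step 1: δ(q0, 1) = (qA, 0, L) → [qA]□011110

The machine reaches the accept state qA and halts.

Answer: Accept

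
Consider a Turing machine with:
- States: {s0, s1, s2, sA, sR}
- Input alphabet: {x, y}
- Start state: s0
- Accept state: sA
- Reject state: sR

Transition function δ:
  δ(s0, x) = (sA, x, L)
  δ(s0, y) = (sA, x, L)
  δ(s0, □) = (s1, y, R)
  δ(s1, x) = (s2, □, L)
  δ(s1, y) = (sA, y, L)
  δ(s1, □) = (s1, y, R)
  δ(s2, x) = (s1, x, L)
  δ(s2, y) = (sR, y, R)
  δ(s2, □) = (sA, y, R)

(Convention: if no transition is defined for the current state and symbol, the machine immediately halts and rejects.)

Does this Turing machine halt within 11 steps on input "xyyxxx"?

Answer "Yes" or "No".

Execution trace:
Initial: [s0]xyyxxx
Step 1: δ(s0, x) = (sA, x, L) → [sA]□xyyxxx

The machine reaches the accept state sA and halts.
The machine halted after 1 step (within the 11-step bound).

Answer: Yes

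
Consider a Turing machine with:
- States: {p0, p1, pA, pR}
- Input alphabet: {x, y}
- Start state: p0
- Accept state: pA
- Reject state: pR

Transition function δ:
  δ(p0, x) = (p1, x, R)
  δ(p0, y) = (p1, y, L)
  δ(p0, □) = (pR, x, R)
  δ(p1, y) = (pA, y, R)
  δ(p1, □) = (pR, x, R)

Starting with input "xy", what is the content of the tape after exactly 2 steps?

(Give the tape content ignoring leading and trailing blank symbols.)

Execution trace:
Initial: [p0]xy
Step 1: δ(p0, x) = (p1, x, R) → x[p1]y
Step 2: δ(p1, y) = (pA, y, R) → xy[pA]□

The machine reaches the accept state pA and halts.

After 2 steps, the tape (ignoring leading/trailing blanks) is: xy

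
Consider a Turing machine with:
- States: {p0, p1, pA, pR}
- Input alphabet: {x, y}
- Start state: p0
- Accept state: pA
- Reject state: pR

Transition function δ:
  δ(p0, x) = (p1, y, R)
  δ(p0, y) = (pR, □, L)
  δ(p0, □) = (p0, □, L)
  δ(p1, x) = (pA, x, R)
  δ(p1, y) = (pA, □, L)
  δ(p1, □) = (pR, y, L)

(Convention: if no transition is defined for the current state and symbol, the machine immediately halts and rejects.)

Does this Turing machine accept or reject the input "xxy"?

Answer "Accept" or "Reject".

Execution trace:
Initial: [p0]xxy
Step 1: δ(p0, x) = (p1, y, R) → y[p1]xy
Step 2: δ(p1, x) = (pA, x, R) → yx[pA]y

The machine reaches the accept state pA and halts.

Answer: Accept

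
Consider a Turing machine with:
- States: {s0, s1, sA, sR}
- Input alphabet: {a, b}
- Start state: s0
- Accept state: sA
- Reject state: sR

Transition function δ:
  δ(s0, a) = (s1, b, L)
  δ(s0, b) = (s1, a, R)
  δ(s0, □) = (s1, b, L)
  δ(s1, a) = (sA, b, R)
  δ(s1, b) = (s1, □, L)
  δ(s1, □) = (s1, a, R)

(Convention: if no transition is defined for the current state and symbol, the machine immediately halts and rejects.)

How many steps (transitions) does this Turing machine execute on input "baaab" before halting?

Execution trace:
Initial: [s0]baaab
Step 1: δ(s0, b) = (s1, a, R) → a[s1]aaab
Step 2: δ(s1, a) = (sA, b, R) → ab[sA]aab

The machine reaches the accept state sA and halts.

The machine executed 2 steps before halting.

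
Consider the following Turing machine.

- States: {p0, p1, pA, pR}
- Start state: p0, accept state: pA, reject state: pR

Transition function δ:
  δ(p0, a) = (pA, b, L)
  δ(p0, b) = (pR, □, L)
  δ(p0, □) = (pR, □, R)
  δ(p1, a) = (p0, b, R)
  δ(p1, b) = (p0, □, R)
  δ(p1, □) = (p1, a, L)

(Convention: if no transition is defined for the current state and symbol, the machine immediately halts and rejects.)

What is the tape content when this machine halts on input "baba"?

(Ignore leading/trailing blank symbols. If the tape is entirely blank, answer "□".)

Execution trace:
Initial: [p0]baba
Step 1: δ(p0, b) = (pR, □, L) → [pR]□□aba

The machine reaches the reject state pR and halts.

Final tape (ignoring leading/trailing blanks): aba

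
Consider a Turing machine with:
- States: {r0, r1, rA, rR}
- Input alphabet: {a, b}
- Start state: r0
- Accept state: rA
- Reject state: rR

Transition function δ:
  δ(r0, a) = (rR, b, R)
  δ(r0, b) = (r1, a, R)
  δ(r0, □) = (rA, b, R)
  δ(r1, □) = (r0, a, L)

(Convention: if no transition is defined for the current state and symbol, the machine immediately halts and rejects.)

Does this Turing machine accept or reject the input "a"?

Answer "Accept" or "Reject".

Execution trace:
Initial: [r0]a
Step 1: δ(r0, a) = (rR, b, R) → b[rR]□

The machine reaches the reject state rR and halts.

Answer: Reject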